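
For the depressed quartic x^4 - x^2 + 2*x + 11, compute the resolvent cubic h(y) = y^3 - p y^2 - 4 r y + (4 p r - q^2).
h(y) = y^3 + y^2 - 44*y - 48

Identify coefficients: p = -1, q = 2, r = 11.
Plug into h(y) = y^3 - p y^2 - 4 r y + (4 p r - q^2):
  h(y) = y^3 - (-1) y^2 - 4*(11) y + (4*(-1)*(11) - (2)^2)
       = y^3 + (1) y^2 + (-44) y + (-48).
Simplifying: h(y) = y^3 + y^2 - 44*y - 48.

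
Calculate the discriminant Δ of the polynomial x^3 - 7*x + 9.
Δ = -815

For a depressed cubic x^3 + p x + q the discriminant is Δ = -4 p^3 - 27 q^2 = -4*(-7)^3 - 27*(9)^2 = 1372 - 2187 = -815.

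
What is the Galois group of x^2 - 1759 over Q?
Gal(K/Q) = Z/2Z (cyclic of order 2)

x^2 - 1759 is irreducible over Q since 1759 is not a rational square. The splitting field Q(sqrt(1759)) has degree 2 over Q, and its unique nontrivial automorphism is sqrt(1759) ↦ -sqrt(1759). Hence Gal(Q(sqrt(1759))/Q) = Z/2Z.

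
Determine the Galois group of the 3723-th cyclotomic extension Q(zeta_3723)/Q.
|Gal(Q(zeta_3723)/Q)| = phi(3723) = 2304; group ≅ (Z/3723Z)^* ≅ Z/2Z × Z/16Z × Z/72Z

The n-th cyclotomic polynomial Φ_3723(x) is the minimal polynomial of zeta_3723 over Q and has degree phi(3723) = 2304. So Q(zeta_3723) is a degree-2304 Galois extension with Galois group (Z/3723Z)^*. By CRT, (Z/3723Z)^* ≅ (Z/3Z)^* × (Z/17Z)^* × (Z/73Z)^*. Each prime-power unit group is (Z/3Z)^* ≅ Z/2Z; (Z/17Z)^* ≅ Z/16Z; (Z/73Z)^* ≅ Z/72Z. Hence Gal(Q(zeta_3723)/Q) ≅ Z/2Z × Z/16Z × Z/72Z.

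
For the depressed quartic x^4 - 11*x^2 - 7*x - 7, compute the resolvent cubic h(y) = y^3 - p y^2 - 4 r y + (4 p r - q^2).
h(y) = y^3 + 11*y^2 + 28*y + 259

Identify coefficients: p = -11, q = -7, r = -7.
Plug into h(y) = y^3 - p y^2 - 4 r y + (4 p r - q^2):
  h(y) = y^3 - (-11) y^2 - 4*(-7) y + (4*(-11)*(-7) - (-7)^2)
       = y^3 + (11) y^2 + (28) y + (259).
Simplifying: h(y) = y^3 + 11*y^2 + 28*y + 259.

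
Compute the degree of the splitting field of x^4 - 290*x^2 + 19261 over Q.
[K:Q] = 4

f factors as (x^2 - 103)(x^2 - 187); the splitting field is K = Q(sqrt(103), sqrt(187)). Since 103, 187, and 19261 are all non-squares in Q, the three subfields Q(sqrt(103)), Q(sqrt(187)), Q(sqrt(19261)) are distinct degree-2 extensions, so [K:Q] = 4 (Klein four Galois group).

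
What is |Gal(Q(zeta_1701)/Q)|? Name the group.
|Gal(Q(zeta_1701)/Q)| = phi(1701) = 972; group ≅ (Z/1701Z)^* ≅ Z/6Z × Z/162Z

The n-th cyclotomic polynomial Φ_1701(x) is the minimal polynomial of zeta_1701 over Q and has degree phi(1701) = 972. So Q(zeta_1701) is a degree-972 Galois extension with Galois group (Z/1701Z)^*. By CRT, (Z/1701Z)^* ≅ (Z/243Z)^* × (Z/7Z)^*. Each prime-power unit group is (Z/243Z)^* ≅ Z/162Z; (Z/7Z)^* ≅ Z/6Z. Hence Gal(Q(zeta_1701)/Q) ≅ Z/6Z × Z/162Z.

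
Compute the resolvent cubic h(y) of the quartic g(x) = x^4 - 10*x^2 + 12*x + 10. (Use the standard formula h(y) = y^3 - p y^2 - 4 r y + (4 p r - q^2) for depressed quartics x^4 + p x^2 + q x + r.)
h(y) = y^3 + 10*y^2 - 40*y - 544

Identify coefficients: p = -10, q = 12, r = 10.
Plug into h(y) = y^3 - p y^2 - 4 r y + (4 p r - q^2):
  h(y) = y^3 - (-10) y^2 - 4*(10) y + (4*(-10)*(10) - (12)^2)
       = y^3 + (10) y^2 + (-40) y + (-544).
Simplifying: h(y) = y^3 + 10*y^2 - 40*y - 544.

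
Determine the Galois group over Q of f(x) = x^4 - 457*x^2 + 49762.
Gal(K/Q) = V_4 (Klein four-group, Z/2Z × Z/2Z)

f factors as (x^2 - 278)(x^2 - 179), so the splitting field is K = Q(sqrt(278), sqrt(179)). The elements 278, 179, 49762 are all non-squares in Q, so sqrt(278) and sqrt(179) generate independent quadratic extensions. Thus [K:Q] = 4 and Gal(K/Q) is generated by the two order-2 automorphisms sqrt(278) ↦ -sqrt(278) and sqrt(179) ↦ -sqrt(179), giving V_4.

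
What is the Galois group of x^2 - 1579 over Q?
Gal(K/Q) = Z/2Z (cyclic of order 2)

x^2 - 1579 is irreducible over Q since 1579 is not a rational square. The splitting field Q(sqrt(1579)) has degree 2 over Q, and its unique nontrivial automorphism is sqrt(1579) ↦ -sqrt(1579). Hence Gal(Q(sqrt(1579))/Q) = Z/2Z.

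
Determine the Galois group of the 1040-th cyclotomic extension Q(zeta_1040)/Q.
|Gal(Q(zeta_1040)/Q)| = phi(1040) = 384; group ≅ (Z/1040Z)^* ≅ Z/2Z × Z/4Z × Z/4Z × Z/12Z

The n-th cyclotomic polynomial Φ_1040(x) is the minimal polynomial of zeta_1040 over Q and has degree phi(1040) = 384. So Q(zeta_1040) is a degree-384 Galois extension with Galois group (Z/1040Z)^*. By CRT, (Z/1040Z)^* ≅ (Z/16Z)^* × (Z/5Z)^* × (Z/13Z)^*. Each prime-power unit group is (Z/16Z)^* ≅ Z/2Z × Z/4Z; (Z/5Z)^* ≅ Z/4Z; (Z/13Z)^* ≅ Z/12Z. Hence Gal(Q(zeta_1040)/Q) ≅ Z/2Z × Z/4Z × Z/4Z × Z/12Z.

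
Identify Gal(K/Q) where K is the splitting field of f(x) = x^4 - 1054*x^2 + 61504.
Gal(K/Q) = Z/2Z (cyclic of order 2)

f factors as (x^2 - 62)(x^2 - 992), so the splitting field is K = Q(sqrt(62), sqrt(992)). The squarefree part of 62 is 62 and the squarefree part of 992 is also 62, so sqrt(62) and sqrt(992) are both rational multiples of sqrt(62). Hence Q(sqrt(62)) = Q(sqrt(992)) = Q(sqrt(62)), and the splitting field collapses to a single degree-2 extension with Galois group Z/2Z.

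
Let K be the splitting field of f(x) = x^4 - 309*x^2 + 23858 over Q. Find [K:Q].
[K:Q] = 4

f factors as (x^2 - 151)(x^2 - 158); the splitting field is K = Q(sqrt(151), sqrt(158)). Since 151, 158, and 23858 are all non-squares in Q, the three subfields Q(sqrt(151)), Q(sqrt(158)), Q(sqrt(23858)) are distinct degree-2 extensions, so [K:Q] = 4 (Klein four Galois group).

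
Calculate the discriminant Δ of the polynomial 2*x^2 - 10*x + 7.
Δ = 44

For a quadratic a x^2 + b x + c the discriminant is Δ = b^2 - 4ac = (-10)^2 - 4*(2)*(7) = 100 - (56) = 44.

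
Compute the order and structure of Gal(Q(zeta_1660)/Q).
|Gal(Q(zeta_1660)/Q)| = phi(1660) = 656; group ≅ (Z/1660Z)^* ≅ Z/2Z × Z/4Z × Z/82Z

The n-th cyclotomic polynomial Φ_1660(x) is the minimal polynomial of zeta_1660 over Q and has degree phi(1660) = 656. So Q(zeta_1660) is a degree-656 Galois extension with Galois group (Z/1660Z)^*. By CRT, (Z/1660Z)^* ≅ (Z/4Z)^* × (Z/5Z)^* × (Z/83Z)^*. Each prime-power unit group is (Z/4Z)^* ≅ Z/2Z; (Z/5Z)^* ≅ Z/4Z; (Z/83Z)^* ≅ Z/82Z. Hence Gal(Q(zeta_1660)/Q) ≅ Z/2Z × Z/4Z × Z/82Z.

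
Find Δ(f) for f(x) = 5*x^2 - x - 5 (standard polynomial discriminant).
Δ = 101

For a quadratic a x^2 + b x + c the discriminant is Δ = b^2 - 4ac = (-1)^2 - 4*(5)*(-5) = 1 - (-100) = 101.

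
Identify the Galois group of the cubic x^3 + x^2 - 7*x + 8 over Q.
Gal(K/Q) = S_3 (symmetric group of order 6)

Compute the discriminant of x^3 + (1)*x^2 + (-7)*x + (8): Δ = -1347. Since Δ is not a rational square, the Galois group is not contained in A_3; it must be the full S_3 (irreducibility of the cubic rules out anything smaller).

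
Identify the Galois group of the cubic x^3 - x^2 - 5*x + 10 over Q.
Gal(K/Q) = S_3 (symmetric group of order 6)

Compute the discriminant of x^3 + (-1)*x^2 + (-5)*x + (10): Δ = -1235. Since Δ is not a rational square, the Galois group is not contained in A_3; it must be the full S_3 (irreducibility of the cubic rules out anything smaller).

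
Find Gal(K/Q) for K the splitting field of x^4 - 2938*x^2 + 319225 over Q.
Gal(K/Q) = Z/2Z (cyclic of order 2)

f factors as (x^2 - 2825)(x^2 - 113), so the splitting field is K = Q(sqrt(2825), sqrt(113)). The squarefree part of 2825 is 113 and the squarefree part of 113 is also 113, so sqrt(2825) and sqrt(113) are both rational multiples of sqrt(113). Hence Q(sqrt(2825)) = Q(sqrt(113)) = Q(sqrt(113)), and the splitting field collapses to a single degree-2 extension with Galois group Z/2Z.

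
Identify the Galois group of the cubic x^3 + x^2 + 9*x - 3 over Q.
Gal(K/Q) = S_3 (symmetric group of order 6)

Compute the discriminant of x^3 + (1)*x^2 + (9)*x + (-3): Δ = -3552. Since Δ is not a rational square, the Galois group is not contained in A_3; it must be the full S_3 (irreducibility of the cubic rules out anything smaller).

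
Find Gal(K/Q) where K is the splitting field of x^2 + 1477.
Gal(K/Q) = Z/2Z (cyclic of order 2)

x^2 + 1477 is irreducible over Q since -1477 is not a rational square. The splitting field Q(sqrt(-1477)) has degree 2 over Q, and its unique nontrivial automorphism is sqrt(-1477) ↦ -sqrt(-1477). Hence Gal(Q(sqrt(-1477))/Q) = Z/2Z.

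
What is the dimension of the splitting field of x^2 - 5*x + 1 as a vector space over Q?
[K:Q] = 2

The discriminant of x^2 + (-5)*x + (1) is b^2 - 4c = 25 - (4) = 21. Since 21 is not a perfect square in Q, the polynomial is irreducible over Q. Its two roots generate a degree-2 extension, so [K:Q] = 2.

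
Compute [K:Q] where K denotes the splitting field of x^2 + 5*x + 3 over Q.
[K:Q] = 2

The discriminant of x^2 + (5)*x + (3) is b^2 - 4c = 25 - (12) = 13. Since 13 is not a perfect square in Q, the polynomial is irreducible over Q. Its two roots generate a degree-2 extension, so [K:Q] = 2.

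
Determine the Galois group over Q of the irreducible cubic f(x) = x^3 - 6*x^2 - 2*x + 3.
Gal(K/Q) = S_3 (symmetric group of order 6)

Compute the discriminant of x^3 + (-6)*x^2 + (-2)*x + (3): Δ = 3173. Since Δ is not a rational square, the Galois group is not contained in A_3; it must be the full S_3 (irreducibility of the cubic rules out anything smaller).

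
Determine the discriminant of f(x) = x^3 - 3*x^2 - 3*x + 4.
Δ = 837

For x^3 + a x^2 + b x + c the discriminant is Δ = 18 a b c - 4 a^3 c + a^2 b^2 - 4 b^3 - 27 c^2.
Plug a = -3, b = -3, c = 4:
  18*(-3)*(-3)*(4) - 4*(-3)^3*(4) + (-3)^2*(-3)^2 - 4*(-3)^3 - 27*(4)^2
  = 648 + (432) + 81 + (108) + (-432)
  = 837.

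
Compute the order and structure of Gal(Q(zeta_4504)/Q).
|Gal(Q(zeta_4504)/Q)| = phi(4504) = 2248; group ≅ (Z/4504Z)^* ≅ Z/2Z × Z/2Z × Z/562Z

The n-th cyclotomic polynomial Φ_4504(x) is the minimal polynomial of zeta_4504 over Q and has degree phi(4504) = 2248. So Q(zeta_4504) is a degree-2248 Galois extension with Galois group (Z/4504Z)^*. By CRT, (Z/4504Z)^* ≅ (Z/8Z)^* × (Z/563Z)^*. Each prime-power unit group is (Z/8Z)^* ≅ Z/2Z × Z/2Z; (Z/563Z)^* ≅ Z/562Z. Hence Gal(Q(zeta_4504)/Q) ≅ Z/2Z × Z/2Z × Z/562Z.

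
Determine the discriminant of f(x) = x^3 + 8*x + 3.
Δ = -2291

For a depressed cubic x^3 + p x + q the discriminant is Δ = -4 p^3 - 27 q^2 = -4*(8)^3 - 27*(3)^2 = -2048 - 243 = -2291.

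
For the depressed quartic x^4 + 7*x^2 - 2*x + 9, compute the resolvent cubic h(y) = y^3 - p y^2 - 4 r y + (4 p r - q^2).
h(y) = y^3 - 7*y^2 - 36*y + 248

Identify coefficients: p = 7, q = -2, r = 9.
Plug into h(y) = y^3 - p y^2 - 4 r y + (4 p r - q^2):
  h(y) = y^3 - (7) y^2 - 4*(9) y + (4*(7)*(9) - (-2)^2)
       = y^3 + (-7) y^2 + (-36) y + (248).
Simplifying: h(y) = y^3 - 7*y^2 - 36*y + 248.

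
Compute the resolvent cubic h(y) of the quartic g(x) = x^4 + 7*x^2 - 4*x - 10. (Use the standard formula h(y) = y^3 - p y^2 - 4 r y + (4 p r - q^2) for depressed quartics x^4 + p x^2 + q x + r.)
h(y) = y^3 - 7*y^2 + 40*y - 296

Identify coefficients: p = 7, q = -4, r = -10.
Plug into h(y) = y^3 - p y^2 - 4 r y + (4 p r - q^2):
  h(y) = y^3 - (7) y^2 - 4*(-10) y + (4*(7)*(-10) - (-4)^2)
       = y^3 + (-7) y^2 + (40) y + (-296).
Simplifying: h(y) = y^3 - 7*y^2 + 40*y - 296.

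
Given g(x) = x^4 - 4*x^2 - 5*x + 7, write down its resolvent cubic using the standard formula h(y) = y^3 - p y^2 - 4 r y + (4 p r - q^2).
h(y) = y^3 + 4*y^2 - 28*y - 137

Identify coefficients: p = -4, q = -5, r = 7.
Plug into h(y) = y^3 - p y^2 - 4 r y + (4 p r - q^2):
  h(y) = y^3 - (-4) y^2 - 4*(7) y + (4*(-4)*(7) - (-5)^2)
       = y^3 + (4) y^2 + (-28) y + (-137).
Simplifying: h(y) = y^3 + 4*y^2 - 28*y - 137.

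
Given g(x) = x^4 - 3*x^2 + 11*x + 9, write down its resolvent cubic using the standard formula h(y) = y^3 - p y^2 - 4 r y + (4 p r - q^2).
h(y) = y^3 + 3*y^2 - 36*y - 229

Identify coefficients: p = -3, q = 11, r = 9.
Plug into h(y) = y^3 - p y^2 - 4 r y + (4 p r - q^2):
  h(y) = y^3 - (-3) y^2 - 4*(9) y + (4*(-3)*(9) - (11)^2)
       = y^3 + (3) y^2 + (-36) y + (-229).
Simplifying: h(y) = y^3 + 3*y^2 - 36*y - 229.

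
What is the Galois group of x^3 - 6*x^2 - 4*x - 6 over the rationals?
Gal(K/Q) = S_3 (symmetric group of order 6)

Compute the discriminant of x^3 + (-6)*x^2 + (-4)*x + (-6): Δ = -7916. Since Δ is not a rational square, the Galois group is not contained in A_3; it must be the full S_3 (irreducibility of the cubic rules out anything smaller).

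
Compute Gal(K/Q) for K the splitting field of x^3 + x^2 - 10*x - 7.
Gal(K/Q) = S_3 (symmetric group of order 6)

Compute the discriminant of x^3 + (1)*x^2 + (-10)*x + (-7): Δ = 4065. Since Δ is not a rational square, the Galois group is not contained in A_3; it must be the full S_3 (irreducibility of the cubic rules out anything smaller).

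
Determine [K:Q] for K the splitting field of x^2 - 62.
[K:Q] = 2

The polynomial x^2 - 62 is irreducible over Q since 62 is not a perfect square. Its splitting field is Q(sqrt(62)), which has degree 2 over Q.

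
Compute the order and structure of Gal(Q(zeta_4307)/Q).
|Gal(Q(zeta_4307)/Q)| = phi(4307) = 4176; group ≅ (Z/4307Z)^* ≅ Z/58Z × Z/72Z

The n-th cyclotomic polynomial Φ_4307(x) is the minimal polynomial of zeta_4307 over Q and has degree phi(4307) = 4176. So Q(zeta_4307) is a degree-4176 Galois extension with Galois group (Z/4307Z)^*. By CRT, (Z/4307Z)^* ≅ (Z/59Z)^* × (Z/73Z)^*. Each prime-power unit group is (Z/59Z)^* ≅ Z/58Z; (Z/73Z)^* ≅ Z/72Z. Hence Gal(Q(zeta_4307)/Q) ≅ Z/58Z × Z/72Z.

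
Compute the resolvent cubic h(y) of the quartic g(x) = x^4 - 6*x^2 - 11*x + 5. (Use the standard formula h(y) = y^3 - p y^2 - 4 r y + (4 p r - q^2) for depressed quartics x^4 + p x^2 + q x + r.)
h(y) = y^3 + 6*y^2 - 20*y - 241

Identify coefficients: p = -6, q = -11, r = 5.
Plug into h(y) = y^3 - p y^2 - 4 r y + (4 p r - q^2):
  h(y) = y^3 - (-6) y^2 - 4*(5) y + (4*(-6)*(5) - (-11)^2)
       = y^3 + (6) y^2 + (-20) y + (-241).
Simplifying: h(y) = y^3 + 6*y^2 - 20*y - 241.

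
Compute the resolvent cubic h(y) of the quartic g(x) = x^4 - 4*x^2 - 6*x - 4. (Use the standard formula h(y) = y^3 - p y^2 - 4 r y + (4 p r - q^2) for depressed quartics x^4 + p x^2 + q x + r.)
h(y) = y^3 + 4*y^2 + 16*y + 28

Identify coefficients: p = -4, q = -6, r = -4.
Plug into h(y) = y^3 - p y^2 - 4 r y + (4 p r - q^2):
  h(y) = y^3 - (-4) y^2 - 4*(-4) y + (4*(-4)*(-4) - (-6)^2)
       = y^3 + (4) y^2 + (16) y + (28).
Simplifying: h(y) = y^3 + 4*y^2 + 16*y + 28.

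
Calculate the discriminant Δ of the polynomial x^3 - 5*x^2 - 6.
Δ = -3972

For x^3 + a x^2 + b x + c the discriminant is Δ = 18 a b c - 4 a^3 c + a^2 b^2 - 4 b^3 - 27 c^2.
Plug a = -5, b = 0, c = -6:
  18*(-5)*(0)*(-6) - 4*(-5)^3*(-6) + (-5)^2*(0)^2 - 4*(0)^3 - 27*(-6)^2
  = 0 + (-3000) + 0 + (0) + (-972)
  = -3972.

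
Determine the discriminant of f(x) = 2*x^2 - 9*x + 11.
Δ = -7

For a quadratic a x^2 + b x + c the discriminant is Δ = b^2 - 4ac = (-9)^2 - 4*(2)*(11) = 81 - (88) = -7.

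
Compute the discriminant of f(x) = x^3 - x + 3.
Δ = -239

For a depressed cubic x^3 + p x + q the discriminant is Δ = -4 p^3 - 27 q^2 = -4*(-1)^3 - 27*(3)^2 = 4 - 243 = -239.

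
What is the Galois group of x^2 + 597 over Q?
Gal(K/Q) = Z/2Z (cyclic of order 2)

x^2 + 597 is irreducible over Q since -597 is not a rational square. The splitting field Q(sqrt(-597)) has degree 2 over Q, and its unique nontrivial automorphism is sqrt(-597) ↦ -sqrt(-597). Hence Gal(Q(sqrt(-597))/Q) = Z/2Z.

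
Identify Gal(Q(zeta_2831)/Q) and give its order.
|Gal(Q(zeta_2831)/Q)| = phi(2831) = 2664; group ≅ (Z/2831Z)^* ≅ Z/18Z × Z/148Z

The n-th cyclotomic polynomial Φ_2831(x) is the minimal polynomial of zeta_2831 over Q and has degree phi(2831) = 2664. So Q(zeta_2831) is a degree-2664 Galois extension with Galois group (Z/2831Z)^*. By CRT, (Z/2831Z)^* ≅ (Z/19Z)^* × (Z/149Z)^*. Each prime-power unit group is (Z/19Z)^* ≅ Z/18Z; (Z/149Z)^* ≅ Z/148Z. Hence Gal(Q(zeta_2831)/Q) ≅ Z/18Z × Z/148Z.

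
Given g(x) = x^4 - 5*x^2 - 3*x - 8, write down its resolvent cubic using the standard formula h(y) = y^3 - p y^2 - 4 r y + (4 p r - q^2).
h(y) = y^3 + 5*y^2 + 32*y + 151

Identify coefficients: p = -5, q = -3, r = -8.
Plug into h(y) = y^3 - p y^2 - 4 r y + (4 p r - q^2):
  h(y) = y^3 - (-5) y^2 - 4*(-8) y + (4*(-5)*(-8) - (-3)^2)
       = y^3 + (5) y^2 + (32) y + (151).
Simplifying: h(y) = y^3 + 5*y^2 + 32*y + 151.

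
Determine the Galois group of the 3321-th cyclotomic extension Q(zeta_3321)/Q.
|Gal(Q(zeta_3321)/Q)| = phi(3321) = 2160; group ≅ (Z/3321Z)^* ≅ Z/40Z × Z/54Z

The n-th cyclotomic polynomial Φ_3321(x) is the minimal polynomial of zeta_3321 over Q and has degree phi(3321) = 2160. So Q(zeta_3321) is a degree-2160 Galois extension with Galois group (Z/3321Z)^*. By CRT, (Z/3321Z)^* ≅ (Z/81Z)^* × (Z/41Z)^*. Each prime-power unit group is (Z/81Z)^* ≅ Z/54Z; (Z/41Z)^* ≅ Z/40Z. Hence Gal(Q(zeta_3321)/Q) ≅ Z/40Z × Z/54Z.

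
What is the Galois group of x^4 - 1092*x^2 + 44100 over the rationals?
Gal(K/Q) = Z/2Z (cyclic of order 2)

f factors as (x^2 - 1050)(x^2 - 42), so the splitting field is K = Q(sqrt(1050), sqrt(42)). The squarefree part of 1050 is 42 and the squarefree part of 42 is also 42, so sqrt(1050) and sqrt(42) are both rational multiples of sqrt(42). Hence Q(sqrt(1050)) = Q(sqrt(42)) = Q(sqrt(42)), and the splitting field collapses to a single degree-2 extension with Galois group Z/2Z.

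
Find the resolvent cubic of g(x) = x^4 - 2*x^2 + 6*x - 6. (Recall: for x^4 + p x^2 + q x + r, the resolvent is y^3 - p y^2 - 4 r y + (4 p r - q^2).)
h(y) = y^3 + 2*y^2 + 24*y + 12

Identify coefficients: p = -2, q = 6, r = -6.
Plug into h(y) = y^3 - p y^2 - 4 r y + (4 p r - q^2):
  h(y) = y^3 - (-2) y^2 - 4*(-6) y + (4*(-2)*(-6) - (6)^2)
       = y^3 + (2) y^2 + (24) y + (12).
Simplifying: h(y) = y^3 + 2*y^2 + 24*y + 12.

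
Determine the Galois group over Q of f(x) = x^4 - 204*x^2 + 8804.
Gal(K/Q) = V_4 (Klein four-group, Z/2Z × Z/2Z)

f factors as (x^2 - 142)(x^2 - 62), so the splitting field is K = Q(sqrt(142), sqrt(62)). The elements 142, 62, 8804 are all non-squares in Q, so sqrt(142) and sqrt(62) generate independent quadratic extensions. Thus [K:Q] = 4 and Gal(K/Q) is generated by the two order-2 automorphisms sqrt(142) ↦ -sqrt(142) and sqrt(62) ↦ -sqrt(62), giving V_4.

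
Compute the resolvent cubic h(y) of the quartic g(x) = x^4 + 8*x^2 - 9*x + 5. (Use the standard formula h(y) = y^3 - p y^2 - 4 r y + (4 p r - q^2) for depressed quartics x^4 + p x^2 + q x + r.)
h(y) = y^3 - 8*y^2 - 20*y + 79

Identify coefficients: p = 8, q = -9, r = 5.
Plug into h(y) = y^3 - p y^2 - 4 r y + (4 p r - q^2):
  h(y) = y^3 - (8) y^2 - 4*(5) y + (4*(8)*(5) - (-9)^2)
       = y^3 + (-8) y^2 + (-20) y + (79).
Simplifying: h(y) = y^3 - 8*y^2 - 20*y + 79.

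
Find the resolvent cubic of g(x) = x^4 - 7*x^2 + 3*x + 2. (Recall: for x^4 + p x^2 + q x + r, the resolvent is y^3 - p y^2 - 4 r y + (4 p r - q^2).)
h(y) = y^3 + 7*y^2 - 8*y - 65

Identify coefficients: p = -7, q = 3, r = 2.
Plug into h(y) = y^3 - p y^2 - 4 r y + (4 p r - q^2):
  h(y) = y^3 - (-7) y^2 - 4*(2) y + (4*(-7)*(2) - (3)^2)
       = y^3 + (7) y^2 + (-8) y + (-65).
Simplifying: h(y) = y^3 + 7*y^2 - 8*y - 65.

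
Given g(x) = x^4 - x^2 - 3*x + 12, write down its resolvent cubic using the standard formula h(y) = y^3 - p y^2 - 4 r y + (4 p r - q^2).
h(y) = y^3 + y^2 - 48*y - 57

Identify coefficients: p = -1, q = -3, r = 12.
Plug into h(y) = y^3 - p y^2 - 4 r y + (4 p r - q^2):
  h(y) = y^3 - (-1) y^2 - 4*(12) y + (4*(-1)*(12) - (-3)^2)
       = y^3 + (1) y^2 + (-48) y + (-57).
Simplifying: h(y) = y^3 + y^2 - 48*y - 57.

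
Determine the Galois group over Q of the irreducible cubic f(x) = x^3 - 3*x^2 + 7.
Gal(K/Q) = S_3 (symmetric group of order 6)

Compute the discriminant of x^3 + (-3)*x^2 + (0)*x + (7): Δ = -567. Since Δ is not a rational square, the Galois group is not contained in A_3; it must be the full S_3 (irreducibility of the cubic rules out anything smaller).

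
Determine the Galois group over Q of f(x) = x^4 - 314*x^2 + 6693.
Gal(K/Q) = V_4 (Klein four-group, Z/2Z × Z/2Z)

f factors as (x^2 - 291)(x^2 - 23), so the splitting field is K = Q(sqrt(291), sqrt(23)). The elements 291, 23, 6693 are all non-squares in Q, so sqrt(291) and sqrt(23) generate independent quadratic extensions. Thus [K:Q] = 4 and Gal(K/Q) is generated by the two order-2 automorphisms sqrt(291) ↦ -sqrt(291) and sqrt(23) ↦ -sqrt(23), giving V_4.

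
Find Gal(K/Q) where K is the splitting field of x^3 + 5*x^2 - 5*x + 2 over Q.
Gal(K/Q) = S_3 (symmetric group of order 6)

Compute the discriminant of x^3 + (5)*x^2 + (-5)*x + (2): Δ = -883. Since Δ is not a rational square, the Galois group is not contained in A_3; it must be the full S_3 (irreducibility of the cubic rules out anything smaller).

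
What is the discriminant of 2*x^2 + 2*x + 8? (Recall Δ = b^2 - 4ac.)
Δ = -60

For a quadratic a x^2 + b x + c the discriminant is Δ = b^2 - 4ac = (2)^2 - 4*(2)*(8) = 4 - (64) = -60.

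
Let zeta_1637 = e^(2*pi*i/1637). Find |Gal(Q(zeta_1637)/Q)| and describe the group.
|Gal(Q(zeta_1637)/Q)| = phi(1637) = 1636; group ≅ (Z/1637Z)^* ≅ Z/1636Z

The n-th cyclotomic polynomial Φ_1637(x) is the minimal polynomial of zeta_1637 over Q and has degree phi(1637) = 1636. So Q(zeta_1637) is a degree-1636 Galois extension with Galois group (Z/1637Z)^*. (Z/1637Z)^* is cyclic since 1637 is an odd prime power (or 4). Hence Gal(Q(zeta_1637)/Q) ≅ Z/1636Z.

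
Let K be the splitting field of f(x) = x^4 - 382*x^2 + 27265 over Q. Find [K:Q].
[K:Q] = 4

f factors as (x^2 - 95)(x^2 - 287); the splitting field is K = Q(sqrt(95), sqrt(287)). Since 95, 287, and 27265 are all non-squares in Q, the three subfields Q(sqrt(95)), Q(sqrt(287)), Q(sqrt(27265)) are distinct degree-2 extensions, so [K:Q] = 4 (Klein four Galois group).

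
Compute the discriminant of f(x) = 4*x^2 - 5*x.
Δ = 25

For a quadratic a x^2 + b x + c the discriminant is Δ = b^2 - 4ac = (-5)^2 - 4*(4)*(0) = 25 - (0) = 25.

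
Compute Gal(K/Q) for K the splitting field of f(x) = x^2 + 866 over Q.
Gal(K/Q) = Z/2Z (cyclic of order 2)

x^2 + 866 is irreducible over Q since -866 is not a rational square. The splitting field Q(sqrt(-866)) has degree 2 over Q, and its unique nontrivial automorphism is sqrt(-866) ↦ -sqrt(-866). Hence Gal(Q(sqrt(-866))/Q) = Z/2Z.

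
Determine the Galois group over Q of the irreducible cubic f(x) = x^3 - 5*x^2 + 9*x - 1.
Gal(K/Q) = S_3 (symmetric group of order 6)

Compute the discriminant of x^3 + (-5)*x^2 + (9)*x + (-1): Δ = -608. Since Δ is not a rational square, the Galois group is not contained in A_3; it must be the full S_3 (irreducibility of the cubic rules out anything smaller).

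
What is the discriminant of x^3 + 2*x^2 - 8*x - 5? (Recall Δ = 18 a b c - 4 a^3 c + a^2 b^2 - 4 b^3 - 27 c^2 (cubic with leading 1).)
Δ = 3229

For x^3 + a x^2 + b x + c the discriminant is Δ = 18 a b c - 4 a^3 c + a^2 b^2 - 4 b^3 - 27 c^2.
Plug a = 2, b = -8, c = -5:
  18*(2)*(-8)*(-5) - 4*(2)^3*(-5) + (2)^2*(-8)^2 - 4*(-8)^3 - 27*(-5)^2
  = 1440 + (160) + 256 + (2048) + (-675)
  = 3229.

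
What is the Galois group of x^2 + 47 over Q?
Gal(K/Q) = Z/2Z (cyclic of order 2)

x^2 + 47 is irreducible over Q since -47 is not a rational square. The splitting field Q(sqrt(-47)) has degree 2 over Q, and its unique nontrivial automorphism is sqrt(-47) ↦ -sqrt(-47). Hence Gal(Q(sqrt(-47))/Q) = Z/2Z.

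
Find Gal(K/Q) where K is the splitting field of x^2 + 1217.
Gal(K/Q) = Z/2Z (cyclic of order 2)

x^2 + 1217 is irreducible over Q since -1217 is not a rational square. The splitting field Q(sqrt(-1217)) has degree 2 over Q, and its unique nontrivial automorphism is sqrt(-1217) ↦ -sqrt(-1217). Hence Gal(Q(sqrt(-1217))/Q) = Z/2Z.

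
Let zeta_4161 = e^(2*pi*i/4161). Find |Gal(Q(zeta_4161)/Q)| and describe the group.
|Gal(Q(zeta_4161)/Q)| = phi(4161) = 2592; group ≅ (Z/4161Z)^* ≅ Z/2Z × Z/18Z × Z/72Z

The n-th cyclotomic polynomial Φ_4161(x) is the minimal polynomial of zeta_4161 over Q and has degree phi(4161) = 2592. So Q(zeta_4161) is a degree-2592 Galois extension with Galois group (Z/4161Z)^*. By CRT, (Z/4161Z)^* ≅ (Z/3Z)^* × (Z/19Z)^* × (Z/73Z)^*. Each prime-power unit group is (Z/3Z)^* ≅ Z/2Z; (Z/19Z)^* ≅ Z/18Z; (Z/73Z)^* ≅ Z/72Z. Hence Gal(Q(zeta_4161)/Q) ≅ Z/2Z × Z/18Z × Z/72Z.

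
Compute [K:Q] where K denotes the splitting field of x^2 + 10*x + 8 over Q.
[K:Q] = 2

The discriminant of x^2 + (10)*x + (8) is b^2 - 4c = 100 - (32) = 68. Since 68 is not a perfect square in Q, the polynomial is irreducible over Q. Its two roots generate a degree-2 extension, so [K:Q] = 2.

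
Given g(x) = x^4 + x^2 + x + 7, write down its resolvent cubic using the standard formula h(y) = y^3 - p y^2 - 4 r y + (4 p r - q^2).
h(y) = y^3 - y^2 - 28*y + 27

Identify coefficients: p = 1, q = 1, r = 7.
Plug into h(y) = y^3 - p y^2 - 4 r y + (4 p r - q^2):
  h(y) = y^3 - (1) y^2 - 4*(7) y + (4*(1)*(7) - (1)^2)
       = y^3 + (-1) y^2 + (-28) y + (27).
Simplifying: h(y) = y^3 - y^2 - 28*y + 27.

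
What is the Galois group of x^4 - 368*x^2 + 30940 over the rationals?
Gal(K/Q) = V_4 (Klein four-group, Z/2Z × Z/2Z)

f factors as (x^2 - 238)(x^2 - 130), so the splitting field is K = Q(sqrt(238), sqrt(130)). The elements 238, 130, 30940 are all non-squares in Q, so sqrt(238) and sqrt(130) generate independent quadratic extensions. Thus [K:Q] = 4 and Gal(K/Q) is generated by the two order-2 automorphisms sqrt(238) ↦ -sqrt(238) and sqrt(130) ↦ -sqrt(130), giving V_4.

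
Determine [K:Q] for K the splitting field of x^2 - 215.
[K:Q] = 2

The polynomial x^2 - 215 is irreducible over Q since 215 is not a perfect square. Its splitting field is Q(sqrt(215)), which has degree 2 over Q.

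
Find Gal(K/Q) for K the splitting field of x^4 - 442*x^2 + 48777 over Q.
Gal(K/Q) = V_4 (Klein four-group, Z/2Z × Z/2Z)

f factors as (x^2 - 213)(x^2 - 229), so the splitting field is K = Q(sqrt(213), sqrt(229)). The elements 213, 229, 48777 are all non-squares in Q, so sqrt(213) and sqrt(229) generate independent quadratic extensions. Thus [K:Q] = 4 and Gal(K/Q) is generated by the two order-2 automorphisms sqrt(213) ↦ -sqrt(213) and sqrt(229) ↦ -sqrt(229), giving V_4.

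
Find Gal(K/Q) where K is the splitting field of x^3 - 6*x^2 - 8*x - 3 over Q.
Gal(K/Q) = S_3 (symmetric group of order 6)

Compute the discriminant of x^3 + (-6)*x^2 + (-8)*x + (-3): Δ = -1075. Since Δ is not a rational square, the Galois group is not contained in A_3; it must be the full S_3 (irreducibility of the cubic rules out anything smaller).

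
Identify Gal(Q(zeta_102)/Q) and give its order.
|Gal(Q(zeta_102)/Q)| = phi(102) = 32; group ≅ (Z/102Z)^* ≅ Z/2Z × Z/16Z

The n-th cyclotomic polynomial Φ_102(x) is the minimal polynomial of zeta_102 over Q and has degree phi(102) = 32. So Q(zeta_102) is a degree-32 Galois extension with Galois group (Z/102Z)^*. By CRT, (Z/102Z)^* ≅ (Z/2Z)^* × (Z/3Z)^* × (Z/17Z)^*. Each prime-power unit group is (Z/2Z)^* ≅ trivial group (order 1); (Z/3Z)^* ≅ Z/2Z; (Z/17Z)^* ≅ Z/16Z. Hence Gal(Q(zeta_102)/Q) ≅ Z/2Z × Z/16Z.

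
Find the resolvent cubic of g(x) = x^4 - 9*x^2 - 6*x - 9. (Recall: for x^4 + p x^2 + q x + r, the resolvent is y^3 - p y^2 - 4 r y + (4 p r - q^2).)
h(y) = y^3 + 9*y^2 + 36*y + 288

Identify coefficients: p = -9, q = -6, r = -9.
Plug into h(y) = y^3 - p y^2 - 4 r y + (4 p r - q^2):
  h(y) = y^3 - (-9) y^2 - 4*(-9) y + (4*(-9)*(-9) - (-6)^2)
       = y^3 + (9) y^2 + (36) y + (288).
Simplifying: h(y) = y^3 + 9*y^2 + 36*y + 288.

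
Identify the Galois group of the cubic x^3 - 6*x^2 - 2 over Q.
Gal(K/Q) = S_3 (symmetric group of order 6)

Compute the discriminant of x^3 + (-6)*x^2 + (0)*x + (-2): Δ = -1836. Since Δ is not a rational square, the Galois group is not contained in A_3; it must be the full S_3 (irreducibility of the cubic rules out anything smaller).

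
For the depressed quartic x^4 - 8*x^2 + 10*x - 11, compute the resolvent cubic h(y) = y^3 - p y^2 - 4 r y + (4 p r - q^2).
h(y) = y^3 + 8*y^2 + 44*y + 252

Identify coefficients: p = -8, q = 10, r = -11.
Plug into h(y) = y^3 - p y^2 - 4 r y + (4 p r - q^2):
  h(y) = y^3 - (-8) y^2 - 4*(-11) y + (4*(-8)*(-11) - (10)^2)
       = y^3 + (8) y^2 + (44) y + (252).
Simplifying: h(y) = y^3 + 8*y^2 + 44*y + 252.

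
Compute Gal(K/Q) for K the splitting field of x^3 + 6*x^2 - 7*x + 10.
Gal(K/Q) = S_3 (symmetric group of order 6)

Compute the discriminant of x^3 + (6)*x^2 + (-7)*x + (10): Δ = -15764. Since Δ is not a rational square, the Galois group is not contained in A_3; it must be the full S_3 (irreducibility of the cubic rules out anything smaller).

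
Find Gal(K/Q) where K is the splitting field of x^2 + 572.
Gal(K/Q) = Z/2Z (cyclic of order 2)

x^2 + 572 is irreducible over Q since -572 is not a rational square. The splitting field Q(sqrt(-572)) has degree 2 over Q, and its unique nontrivial automorphism is sqrt(-572) ↦ -sqrt(-572). Hence Gal(Q(sqrt(-572))/Q) = Z/2Z.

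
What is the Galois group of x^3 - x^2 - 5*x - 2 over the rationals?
Gal(K/Q) = S_3 (symmetric group of order 6)

Compute the discriminant of x^3 + (-1)*x^2 + (-5)*x + (-2): Δ = 229. Since Δ is not a rational square, the Galois group is not contained in A_3; it must be the full S_3 (irreducibility of the cubic rules out anything smaller).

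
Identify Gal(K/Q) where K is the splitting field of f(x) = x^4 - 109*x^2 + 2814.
Gal(K/Q) = V_4 (Klein four-group, Z/2Z × Z/2Z)

f factors as (x^2 - 67)(x^2 - 42), so the splitting field is K = Q(sqrt(67), sqrt(42)). The elements 67, 42, 2814 are all non-squares in Q, so sqrt(67) and sqrt(42) generate independent quadratic extensions. Thus [K:Q] = 4 and Gal(K/Q) is generated by the two order-2 automorphisms sqrt(67) ↦ -sqrt(67) and sqrt(42) ↦ -sqrt(42), giving V_4.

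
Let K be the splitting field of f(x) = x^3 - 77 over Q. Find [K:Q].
[K:Q] = 6

x^3 - 77 has one real root r = 77^(1/3) and two complex roots r*zeta_3, r*zeta_3^2 where zeta_3 = e^(2*pi*i/3). The splitting field is Q(r, zeta_3). [Q(r):Q] = 3 and [Q(zeta_3):Q] = 2 with gcd = 1, so [Q(r, zeta_3):Q] = 3 * 2 = 6.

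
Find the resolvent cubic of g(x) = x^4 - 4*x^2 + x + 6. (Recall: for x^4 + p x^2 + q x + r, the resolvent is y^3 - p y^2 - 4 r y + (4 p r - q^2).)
h(y) = y^3 + 4*y^2 - 24*y - 97

Identify coefficients: p = -4, q = 1, r = 6.
Plug into h(y) = y^3 - p y^2 - 4 r y + (4 p r - q^2):
  h(y) = y^3 - (-4) y^2 - 4*(6) y + (4*(-4)*(6) - (1)^2)
       = y^3 + (4) y^2 + (-24) y + (-97).
Simplifying: h(y) = y^3 + 4*y^2 - 24*y - 97.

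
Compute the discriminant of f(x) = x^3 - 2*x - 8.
Δ = -1696

For a depressed cubic x^3 + p x + q the discriminant is Δ = -4 p^3 - 27 q^2 = -4*(-2)^3 - 27*(-8)^2 = 32 - 1728 = -1696.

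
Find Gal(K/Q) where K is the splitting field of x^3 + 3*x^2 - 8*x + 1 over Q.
Gal(K/Q) = S_3 (symmetric group of order 6)

Compute the discriminant of x^3 + (3)*x^2 + (-8)*x + (1): Δ = 2057. Since Δ is not a rational square, the Galois group is not contained in A_3; it must be the full S_3 (irreducibility of the cubic rules out anything smaller).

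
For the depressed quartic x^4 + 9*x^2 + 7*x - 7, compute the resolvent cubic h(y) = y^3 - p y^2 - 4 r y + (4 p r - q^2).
h(y) = y^3 - 9*y^2 + 28*y - 301

Identify coefficients: p = 9, q = 7, r = -7.
Plug into h(y) = y^3 - p y^2 - 4 r y + (4 p r - q^2):
  h(y) = y^3 - (9) y^2 - 4*(-7) y + (4*(9)*(-7) - (7)^2)
       = y^3 + (-9) y^2 + (28) y + (-301).
Simplifying: h(y) = y^3 - 9*y^2 + 28*y - 301.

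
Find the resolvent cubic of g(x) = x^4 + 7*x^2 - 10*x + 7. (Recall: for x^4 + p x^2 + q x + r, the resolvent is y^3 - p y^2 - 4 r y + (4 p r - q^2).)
h(y) = y^3 - 7*y^2 - 28*y + 96

Identify coefficients: p = 7, q = -10, r = 7.
Plug into h(y) = y^3 - p y^2 - 4 r y + (4 p r - q^2):
  h(y) = y^3 - (7) y^2 - 4*(7) y + (4*(7)*(7) - (-10)^2)
       = y^3 + (-7) y^2 + (-28) y + (96).
Simplifying: h(y) = y^3 - 7*y^2 - 28*y + 96.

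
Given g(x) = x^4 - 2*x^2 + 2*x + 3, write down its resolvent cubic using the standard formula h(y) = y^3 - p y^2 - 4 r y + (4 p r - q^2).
h(y) = y^3 + 2*y^2 - 12*y - 28

Identify coefficients: p = -2, q = 2, r = 3.
Plug into h(y) = y^3 - p y^2 - 4 r y + (4 p r - q^2):
  h(y) = y^3 - (-2) y^2 - 4*(3) y + (4*(-2)*(3) - (2)^2)
       = y^3 + (2) y^2 + (-12) y + (-28).
Simplifying: h(y) = y^3 + 2*y^2 - 12*y - 28.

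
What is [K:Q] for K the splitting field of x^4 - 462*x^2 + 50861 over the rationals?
[K:Q] = 4

f factors as (x^2 - 181)(x^2 - 281); the splitting field is K = Q(sqrt(181), sqrt(281)). Since 181, 281, and 50861 are all non-squares in Q, the three subfields Q(sqrt(181)), Q(sqrt(281)), Q(sqrt(50861)) are distinct degree-2 extensions, so [K:Q] = 4 (Klein four Galois group).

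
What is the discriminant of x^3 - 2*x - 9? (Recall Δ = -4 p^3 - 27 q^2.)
Δ = -2155

For a depressed cubic x^3 + p x + q the discriminant is Δ = -4 p^3 - 27 q^2 = -4*(-2)^3 - 27*(-9)^2 = 32 - 2187 = -2155.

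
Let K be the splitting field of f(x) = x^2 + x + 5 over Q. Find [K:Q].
[K:Q] = 2

The discriminant of x^2 + (1)*x + (5) is b^2 - 4c = 1 - (20) = -19. Since -19 is not a perfect square in Q, the polynomial is irreducible over Q. Its two roots generate a degree-2 extension, so [K:Q] = 2.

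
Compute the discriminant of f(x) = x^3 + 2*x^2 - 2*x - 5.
Δ = -107

For x^3 + a x^2 + b x + c the discriminant is Δ = 18 a b c - 4 a^3 c + a^2 b^2 - 4 b^3 - 27 c^2.
Plug a = 2, b = -2, c = -5:
  18*(2)*(-2)*(-5) - 4*(2)^3*(-5) + (2)^2*(-2)^2 - 4*(-2)^3 - 27*(-5)^2
  = 360 + (160) + 16 + (32) + (-675)
  = -107.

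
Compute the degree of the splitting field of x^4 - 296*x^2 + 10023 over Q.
[K:Q] = 4

f factors as (x^2 - 257)(x^2 - 39); the splitting field is K = Q(sqrt(257), sqrt(39)). Since 257, 39, and 10023 are all non-squares in Q, the three subfields Q(sqrt(257)), Q(sqrt(39)), Q(sqrt(10023)) are distinct degree-2 extensions, so [K:Q] = 4 (Klein four Galois group).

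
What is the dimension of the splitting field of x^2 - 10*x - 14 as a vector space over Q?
[K:Q] = 2

The discriminant of x^2 + (-10)*x + (-14) is b^2 - 4c = 100 - (-56) = 156. Since 156 is not a perfect square in Q, the polynomial is irreducible over Q. Its two roots generate a degree-2 extension, so [K:Q] = 2.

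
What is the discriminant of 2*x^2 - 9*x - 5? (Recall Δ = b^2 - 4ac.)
Δ = 121

For a quadratic a x^2 + b x + c the discriminant is Δ = b^2 - 4ac = (-9)^2 - 4*(2)*(-5) = 81 - (-40) = 121.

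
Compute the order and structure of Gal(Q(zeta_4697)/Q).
|Gal(Q(zeta_4697)/Q)| = phi(4697) = 3600; group ≅ (Z/4697Z)^* ≅ Z/6Z × Z/10Z × Z/60Z

The n-th cyclotomic polynomial Φ_4697(x) is the minimal polynomial of zeta_4697 over Q and has degree phi(4697) = 3600. So Q(zeta_4697) is a degree-3600 Galois extension with Galois group (Z/4697Z)^*. By CRT, (Z/4697Z)^* ≅ (Z/7Z)^* × (Z/11Z)^* × (Z/61Z)^*. Each prime-power unit group is (Z/7Z)^* ≅ Z/6Z; (Z/11Z)^* ≅ Z/10Z; (Z/61Z)^* ≅ Z/60Z. Hence Gal(Q(zeta_4697)/Q) ≅ Z/6Z × Z/10Z × Z/60Z.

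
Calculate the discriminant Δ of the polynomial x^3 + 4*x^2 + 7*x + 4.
Δ = -28

For x^3 + a x^2 + b x + c the discriminant is Δ = 18 a b c - 4 a^3 c + a^2 b^2 - 4 b^3 - 27 c^2.
Plug a = 4, b = 7, c = 4:
  18*(4)*(7)*(4) - 4*(4)^3*(4) + (4)^2*(7)^2 - 4*(7)^3 - 27*(4)^2
  = 2016 + (-1024) + 784 + (-1372) + (-432)
  = -28.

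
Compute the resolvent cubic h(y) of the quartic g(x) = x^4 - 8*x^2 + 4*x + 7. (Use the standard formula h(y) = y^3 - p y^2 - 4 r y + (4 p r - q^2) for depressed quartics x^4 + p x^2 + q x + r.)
h(y) = y^3 + 8*y^2 - 28*y - 240

Identify coefficients: p = -8, q = 4, r = 7.
Plug into h(y) = y^3 - p y^2 - 4 r y + (4 p r - q^2):
  h(y) = y^3 - (-8) y^2 - 4*(7) y + (4*(-8)*(7) - (4)^2)
       = y^3 + (8) y^2 + (-28) y + (-240).
Simplifying: h(y) = y^3 + 8*y^2 - 28*y - 240.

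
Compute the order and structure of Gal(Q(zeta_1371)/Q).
|Gal(Q(zeta_1371)/Q)| = phi(1371) = 912; group ≅ (Z/1371Z)^* ≅ Z/2Z × Z/456Z

The n-th cyclotomic polynomial Φ_1371(x) is the minimal polynomial of zeta_1371 over Q and has degree phi(1371) = 912. So Q(zeta_1371) is a degree-912 Galois extension with Galois group (Z/1371Z)^*. By CRT, (Z/1371Z)^* ≅ (Z/3Z)^* × (Z/457Z)^*. Each prime-power unit group is (Z/3Z)^* ≅ Z/2Z; (Z/457Z)^* ≅ Z/456Z. Hence Gal(Q(zeta_1371)/Q) ≅ Z/2Z × Z/456Z.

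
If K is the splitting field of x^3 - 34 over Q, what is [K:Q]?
[K:Q] = 6

x^3 - 34 has one real root r = 34^(1/3) and two complex roots r*zeta_3, r*zeta_3^2 where zeta_3 = e^(2*pi*i/3). The splitting field is Q(r, zeta_3). [Q(r):Q] = 3 and [Q(zeta_3):Q] = 2 with gcd = 1, so [Q(r, zeta_3):Q] = 3 * 2 = 6.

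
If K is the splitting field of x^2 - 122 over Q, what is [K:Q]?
[K:Q] = 2

The polynomial x^2 - 122 is irreducible over Q since 122 is not a perfect square. Its splitting field is Q(sqrt(122)), which has degree 2 over Q.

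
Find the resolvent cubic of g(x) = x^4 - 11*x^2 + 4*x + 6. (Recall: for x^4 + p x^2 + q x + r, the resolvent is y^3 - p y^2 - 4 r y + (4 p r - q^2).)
h(y) = y^3 + 11*y^2 - 24*y - 280

Identify coefficients: p = -11, q = 4, r = 6.
Plug into h(y) = y^3 - p y^2 - 4 r y + (4 p r - q^2):
  h(y) = y^3 - (-11) y^2 - 4*(6) y + (4*(-11)*(6) - (4)^2)
       = y^3 + (11) y^2 + (-24) y + (-280).
Simplifying: h(y) = y^3 + 11*y^2 - 24*y - 280.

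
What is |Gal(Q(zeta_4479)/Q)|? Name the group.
|Gal(Q(zeta_4479)/Q)| = phi(4479) = 2984; group ≅ (Z/4479Z)^* ≅ Z/2Z × Z/1492Z

The n-th cyclotomic polynomial Φ_4479(x) is the minimal polynomial of zeta_4479 over Q and has degree phi(4479) = 2984. So Q(zeta_4479) is a degree-2984 Galois extension with Galois group (Z/4479Z)^*. By CRT, (Z/4479Z)^* ≅ (Z/3Z)^* × (Z/1493Z)^*. Each prime-power unit group is (Z/3Z)^* ≅ Z/2Z; (Z/1493Z)^* ≅ Z/1492Z. Hence Gal(Q(zeta_4479)/Q) ≅ Z/2Z × Z/1492Z.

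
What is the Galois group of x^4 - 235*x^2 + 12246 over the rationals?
Gal(K/Q) = V_4 (Klein four-group, Z/2Z × Z/2Z)

f factors as (x^2 - 78)(x^2 - 157), so the splitting field is K = Q(sqrt(78), sqrt(157)). The elements 78, 157, 12246 are all non-squares in Q, so sqrt(78) and sqrt(157) generate independent quadratic extensions. Thus [K:Q] = 4 and Gal(K/Q) is generated by the two order-2 automorphisms sqrt(78) ↦ -sqrt(78) and sqrt(157) ↦ -sqrt(157), giving V_4.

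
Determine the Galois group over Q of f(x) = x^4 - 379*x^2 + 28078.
Gal(K/Q) = V_4 (Klein four-group, Z/2Z × Z/2Z)

f factors as (x^2 - 278)(x^2 - 101), so the splitting field is K = Q(sqrt(278), sqrt(101)). The elements 278, 101, 28078 are all non-squares in Q, so sqrt(278) and sqrt(101) generate independent quadratic extensions. Thus [K:Q] = 4 and Gal(K/Q) is generated by the two order-2 automorphisms sqrt(278) ↦ -sqrt(278) and sqrt(101) ↦ -sqrt(101), giving V_4.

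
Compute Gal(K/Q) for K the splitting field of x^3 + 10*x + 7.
Gal(K/Q) = S_3 (symmetric group of order 6)

Compute the discriminant of x^3 + (0)*x^2 + (10)*x + (7): Δ = -5323. Since Δ is not a rational square, the Galois group is not contained in A_3; it must be the full S_3 (irreducibility of the cubic rules out anything smaller).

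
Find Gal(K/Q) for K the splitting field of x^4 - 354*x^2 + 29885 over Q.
Gal(K/Q) = V_4 (Klein four-group, Z/2Z × Z/2Z)

f factors as (x^2 - 139)(x^2 - 215), so the splitting field is K = Q(sqrt(139), sqrt(215)). The elements 139, 215, 29885 are all non-squares in Q, so sqrt(139) and sqrt(215) generate independent quadratic extensions. Thus [K:Q] = 4 and Gal(K/Q) is generated by the two order-2 automorphisms sqrt(139) ↦ -sqrt(139) and sqrt(215) ↦ -sqrt(215), giving V_4.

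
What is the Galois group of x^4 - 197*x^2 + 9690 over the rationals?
Gal(K/Q) = V_4 (Klein four-group, Z/2Z × Z/2Z)

f factors as (x^2 - 102)(x^2 - 95), so the splitting field is K = Q(sqrt(102), sqrt(95)). The elements 102, 95, 9690 are all non-squares in Q, so sqrt(102) and sqrt(95) generate independent quadratic extensions. Thus [K:Q] = 4 and Gal(K/Q) is generated by the two order-2 automorphisms sqrt(102) ↦ -sqrt(102) and sqrt(95) ↦ -sqrt(95), giving V_4.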